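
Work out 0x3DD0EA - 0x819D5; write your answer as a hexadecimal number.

Subtract column by column in base 16:
  A-5 → 5
  E-D → 1
  0-9 → 7 (borrow)
  D-1-1 → B
  D-8 → 5
  3-0 → 3

0x35B715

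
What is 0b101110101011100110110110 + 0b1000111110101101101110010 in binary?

0b1110110100001010100101000

Add column by column in base 2, right to left:
  0+0 = 0
  1+1 = 0 carry 1
  1+0+1 = 0 carry 1
  0+0+1 = 1
  1+1 = 0 carry 1
  1+1+1 = 1 carry 1
  0+1+1 = 0 carry 1
  1+0+1 = 0 carry 1
  1+1+1 = 1 carry 1
  0+1+1 = 0 carry 1
  0+0+1 = 1
  1+1 = 0 carry 1
  1+1+1 = 1 carry 1
  1+0+1 = 0 carry 1
  0+1+1 = 0 carry 1
  1+0+1 = 0 carry 1
  0+1+1 = 0 carry 1
  1+1+1 = 1 carry 1
  0+1+1 = 0 carry 1
  1+1+1 = 1 carry 1
  1+1+1 = 1 carry 1
  1+0+1 = 0 carry 1
  0+0+1 = 1
  1+0 = 1
  0+1 = 1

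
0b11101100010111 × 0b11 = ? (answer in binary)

0b1011000101000101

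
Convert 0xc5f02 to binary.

0b11000101111100000010

Expand each hex digit to 4 bits: c=1100 5=0101 f=1111 0=0000 2=0010.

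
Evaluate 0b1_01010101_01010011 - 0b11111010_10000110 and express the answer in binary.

0b101101011001101

Subtract column by column in base 2:
  1-0 → 1
  1-1 → 0
  0-1 → 1 (borrow)
  0-0-1 → 1 (borrow)
  1-0-1 → 0
  0-0 → 0
  1-0 → 1
  0-1 → 1 (borrow)
  1-0-1 → 0
  0-1 → 1 (borrow)
  1-0-1 → 0
  0-1 → 1 (borrow)
  1-1-1 → 1 (borrow)
  0-1-1 → 0 (borrow)
  1-1-1 → 1 (borrow)
  0-1-1 → 0 (borrow)
  1-0-1 → 0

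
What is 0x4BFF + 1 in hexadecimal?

The trailing 2 digits are F (max in base 16), so adding 1 cascades: they roll to 0 and the next digit up increments.

0x4C00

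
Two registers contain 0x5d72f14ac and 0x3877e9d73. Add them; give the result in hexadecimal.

0x95eadb21f

Add column by column in base 16, right to left:
  c+3 = f
  a+7 = 1 carry 1
  4+d+1 = 2 carry 1
  1+9+1 = b
  f+e = d carry 1
  2+7+1 = a
  7+7 = e
  d+8 = 5 carry 1
  5+3+1 = 9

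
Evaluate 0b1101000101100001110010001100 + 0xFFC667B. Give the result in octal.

0b1101000101100001110010001100 = 0o1505416214 in octal.
0xFFC667B = 0o1777063173 in octal.
Add column by column in base 8, right to left:
  4+3 = 7
  1+7 = 0 carry 1
  2+1+1 = 4
  6+3 = 1 carry 1
  1+6+1 = 0 carry 1
  4+0+1 = 5
  5+7 = 4 carry 1
  0+7+1 = 0 carry 1
  5+7+1 = 5 carry 1
  1+1+1 = 3

0o3504501407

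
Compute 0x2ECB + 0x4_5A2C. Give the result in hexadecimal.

Add column by column in base 16, right to left:
  B+C = 7 carry 1
  C+2+1 = F
  E+A = 8 carry 1
  2+5+1 = 8
  0+4 = 4

0x488F7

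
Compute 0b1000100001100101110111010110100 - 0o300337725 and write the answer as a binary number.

0o300337725 = 0b11000000011011111111010101 in binary.
Subtract column by column in base 2:
  0-1 → 1 (borrow)
  0-0-1 → 1 (borrow)
  1-1-1 → 1 (borrow)
  0-0-1 → 1 (borrow)
  1-1-1 → 1 (borrow)
  1-0-1 → 0
  0-1 → 1 (borrow)
  1-1-1 → 1 (borrow)
  0-1-1 → 0 (borrow)
  1-1-1 → 1 (borrow)
  1-1-1 → 1 (borrow)
  1-1-1 → 1 (borrow)
  0-1-1 → 0 (borrow)
  1-1-1 → 1 (borrow)
  1-0-1 → 0
  1-1 → 0
  0-1 → 1 (borrow)
  1-0-1 → 0
  0-0 → 0
  0-0 → 0
  1-0 → 1
  1-0 → 1
  0-0 → 0
  0-0 → 0
  0-1 → 1 (borrow)
  0-1-1 → 0 (borrow)
  1-0-1 → 0
  0-0 → 0
  0-0 → 0
  0-0 → 0
  1-0 → 1

0b1000001001100010010111011011111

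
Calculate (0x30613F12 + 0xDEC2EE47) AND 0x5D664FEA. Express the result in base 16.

0xD240D48

Add column by column in base 16, right to left:
  2+7 = 9
  1+4 = 5
  F+E = D carry 1
  3+E+1 = 2 carry 1
  1+2+1 = 4
  6+C = 2 carry 1
  0+E+1 = F
  3+D = 0 carry 1
  final carry 1
Sum = 0x10F242D59; now AND with 0x5D664FEA:
  1&0=0, 0&5=0, F&D=D, 2&6=2, 4&6=4, 2&4=0, D&F=D, 5&E=4, 9&A=8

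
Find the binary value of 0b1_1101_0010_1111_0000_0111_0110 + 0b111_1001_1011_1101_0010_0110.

Add column by column in base 2, right to left:
  0+0 = 0
  1+1 = 0 carry 1
  1+1+1 = 1 carry 1
  0+0+1 = 1
  1+0 = 1
  1+1 = 0 carry 1
  1+0+1 = 0 carry 1
  0+0+1 = 1
  0+1 = 1
  0+0 = 0
  0+1 = 1
  0+1 = 1
  1+1 = 0 carry 1
  1+1+1 = 1 carry 1
  1+0+1 = 0 carry 1
  1+1+1 = 1 carry 1
  0+1+1 = 0 carry 1
  1+0+1 = 0 carry 1
  0+0+1 = 1
  0+1 = 1
  1+1 = 0 carry 1
  0+1+1 = 0 carry 1
  1+1+1 = 1 carry 1
  1+0+1 = 0 carry 1
  1+0+1 = 0 carry 1
  final carry 1

0b10010011001010110110011100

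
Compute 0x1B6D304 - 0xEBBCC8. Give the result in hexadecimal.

0xCB163C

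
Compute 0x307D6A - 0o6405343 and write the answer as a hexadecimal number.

0x167287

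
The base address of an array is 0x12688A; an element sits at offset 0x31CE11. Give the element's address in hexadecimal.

Add column by column in base 16, right to left:
  A+1 = B
  8+1 = 9
  8+E = 6 carry 1
  6+C+1 = 3 carry 1
  2+1+1 = 4
  1+3 = 4

0x44369B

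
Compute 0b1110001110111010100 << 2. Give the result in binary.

0b111000111011101010000

Left shift by 2: append 2 zero bits.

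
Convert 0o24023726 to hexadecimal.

Each octal digit is 3 bits: 2=010 4=100 0=000 2=010 3=011 7=111 2=010 6=110.
Group the bits into nibbles: 0101 0000 0010 0111 1101 0110 → 5027D6.

0x5027D6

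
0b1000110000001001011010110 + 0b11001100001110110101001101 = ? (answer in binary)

Add column by column in base 2, right to left:
  0+1 = 1
  1+0 = 1
  1+1 = 0 carry 1
  0+1+1 = 0 carry 1
  1+0+1 = 0 carry 1
  0+0+1 = 1
  1+1 = 0 carry 1
  1+0+1 = 0 carry 1
  0+1+1 = 0 carry 1
  1+0+1 = 0 carry 1
  0+1+1 = 0 carry 1
  0+1+1 = 0 carry 1
  1+0+1 = 0 carry 1
  0+1+1 = 0 carry 1
  0+1+1 = 0 carry 1
  0+1+1 = 0 carry 1
  0+0+1 = 1
  0+0 = 0
  0+0 = 0
  1+0 = 1
  1+1 = 0 carry 1
  0+1+1 = 0 carry 1
  0+0+1 = 1
  0+0 = 0
  1+1 = 0 carry 1
  0+1+1 = 0 carry 1
  final carry 1

0b100010010010000000000100011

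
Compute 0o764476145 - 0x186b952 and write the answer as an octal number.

0x186b952 = 0o141534522 in octal.
Subtract column by column in base 8:
  5-2 → 3
  4-2 → 2
  1-5 → 4 (borrow)
  6-4-1 → 1
  7-3 → 4
  4-5 → 7 (borrow)
  4-1-1 → 2
  6-4 → 2
  7-1 → 6

0o622741423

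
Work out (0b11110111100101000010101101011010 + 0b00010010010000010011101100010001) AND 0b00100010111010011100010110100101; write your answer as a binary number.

Add column by column in base 2, right to left:
  0+1 = 1
  1+0 = 1
  0+0 = 0
  1+0 = 1
  1+1 = 0 carry 1
  0+0+1 = 1
  1+0 = 1
  0+0 = 0
  1+1 = 0 carry 1
  1+1+1 = 1 carry 1
  0+0+1 = 1
  1+1 = 0 carry 1
  0+1+1 = 0 carry 1
  1+1+1 = 1 carry 1
  0+0+1 = 1
  0+0 = 0
  0+1 = 1
  0+0 = 0
  1+0 = 1
  0+0 = 0
  1+0 = 1
  0+0 = 0
  0+1 = 1
  1+0 = 1
  1+0 = 1
  1+1 = 0 carry 1
  1+0+1 = 0 carry 1
  0+0+1 = 1
  1+1 = 0 carry 1
  1+0+1 = 0 carry 1
  1+0+1 = 0 carry 1
  1+0+1 = 0 carry 1
  final carry 1
Sum = 0b100001001110101010110011001101011; now AND with 0b00100010111010011100010110100101:
  100001001110101010110011001101011
& 000100010111010011100010110100101
= 000000000110000010100010000100001

0b110000010100010000100001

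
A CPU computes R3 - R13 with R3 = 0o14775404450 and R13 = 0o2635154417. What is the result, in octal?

0o12140230031

Subtract column by column in base 8:
  0-7 → 1 (borrow)
  5-1-1 → 3
  4-4 → 0
  4-4 → 0
  0-5 → 3 (borrow)
  4-1-1 → 2
  5-5 → 0
  7-3 → 4
  7-6 → 1
  4-2 → 2
  1-0 → 1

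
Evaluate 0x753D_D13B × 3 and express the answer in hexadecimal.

0x15FB973B1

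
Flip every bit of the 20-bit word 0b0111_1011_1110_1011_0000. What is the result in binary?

0b10000100000101001111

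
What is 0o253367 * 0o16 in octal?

0o4540602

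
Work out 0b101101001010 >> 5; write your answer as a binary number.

Right shift by 5: drop the 5 least-significant bits.

0b1011010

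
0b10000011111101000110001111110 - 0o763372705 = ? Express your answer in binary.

0b1000101100001001011010111001

0o763372705 = 0b111110011011111010111000101 in binary.
Subtract column by column in base 2:
  0-1 → 1 (borrow)
  1-0-1 → 0
  1-1 → 0
  1-0 → 1
  1-0 → 1
  1-0 → 1
  1-1 → 0
  0-1 → 1 (borrow)
  0-1-1 → 0 (borrow)
  0-0-1 → 1 (borrow)
  1-1-1 → 1 (borrow)
  1-0-1 → 0
  0-1 → 1 (borrow)
  0-1-1 → 0 (borrow)
  0-1-1 → 0 (borrow)
  1-1-1 → 1 (borrow)
  0-1-1 → 0 (borrow)
  1-0-1 → 0
  1-1 → 0
  1-1 → 0
  1-0 → 1
  1-0 → 1
  1-1 → 0
  0-1 → 1 (borrow)
  0-1-1 → 0 (borrow)
  0-1-1 → 0 (borrow)
  0-1-1 → 0 (borrow)
  0-0-1 → 1 (borrow)
  1-0-1 → 0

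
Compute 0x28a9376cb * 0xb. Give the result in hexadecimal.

0x1bf4561ab9

Multiply each base-16 digit by 11, carrying:
  b×11 = 121 → write 9 carry 7
  c×11+7 = 139 → write b carry 8
  6×11+8 = 74 → write a carry 4
  7×11+4 = 81 → write 1 carry 5
  3×11+5 = 38 → write 6 carry 2
  9×11+2 = 101 → write 5 carry 6
  a×11+6 = 116 → write 4 carry 7
  8×11+7 = 95 → write f carry 5
  2×11+5 = 27 → write b carry 1
  remaining carry: 1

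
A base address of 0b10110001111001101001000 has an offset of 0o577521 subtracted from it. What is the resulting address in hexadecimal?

0x55F3F7

0b10110001111001101001000 = 0x58F348 in hexadecimal.
0o577521 = 0x2FF51 in hexadecimal.
Subtract column by column in base 16:
  8-1 → 7
  4-5 → F (borrow)
  3-F-1 → 3 (borrow)
  F-F-1 → F (borrow)
  8-2-1 → 5
  5-0 → 5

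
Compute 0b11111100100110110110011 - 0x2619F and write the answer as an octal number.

0o36766024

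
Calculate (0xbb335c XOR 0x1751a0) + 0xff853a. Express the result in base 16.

0x1abe836

First 0xbb335c XOR 0x1751a0 = 0xac62fc.
Add column by column in base 16, right to left:
  c+a = 6 carry 1
  f+3+1 = 3 carry 1
  2+5+1 = 8
  6+8 = e
  c+f = b carry 1
  a+f+1 = a carry 1
  final carry 1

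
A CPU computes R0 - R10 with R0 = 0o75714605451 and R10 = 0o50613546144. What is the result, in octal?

0o25101037305

Subtract column by column in base 8:
  1-4 → 5 (borrow)
  5-4-1 → 0
  4-1 → 3
  5-6 → 7 (borrow)
  0-4-1 → 3 (borrow)
  6-5-1 → 0
  4-3 → 1
  1-1 → 0
  7-6 → 1
  5-0 → 5
  7-5 → 2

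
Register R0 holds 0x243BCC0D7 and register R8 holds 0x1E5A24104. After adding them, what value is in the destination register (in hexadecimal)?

0x4295F01DB

Add column by column in base 16, right to left:
  7+4 = B
  D+0 = D
  0+1 = 1
  C+4 = 0 carry 1
  C+2+1 = F
  B+A = 5 carry 1
  3+5+1 = 9
  4+E = 2 carry 1
  2+1+1 = 4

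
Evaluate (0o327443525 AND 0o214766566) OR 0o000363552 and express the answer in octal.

0o327443525 AND 0o214766566 = 0o204442524.
Then OR with 0o000363552.

0o204763576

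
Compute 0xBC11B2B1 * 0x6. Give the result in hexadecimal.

Multiply each base-16 digit by 6, carrying:
  1×6 = 6 → write 6
  B×6 = 66 → write 2 carry 4
  2×6+4 = 16 → write 0 carry 1
  B×6+1 = 67 → write 3 carry 4
  1×6+4 = 10 → write A
  1×6 = 6 → write 6
  C×6 = 72 → write 8 carry 4
  B×6+4 = 70 → write 6 carry 4
  remaining carry: 4

0x4686A3026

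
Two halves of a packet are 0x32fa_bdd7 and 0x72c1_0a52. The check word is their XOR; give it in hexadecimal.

XOR each hex digit independently (no carries):
  3^7=4, 2^2=0, f^c=3, a^1=b, b^0=b, d^a=7, d^5=8, 7^2=5

0x403bb785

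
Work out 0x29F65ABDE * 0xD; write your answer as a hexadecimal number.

0x221829BA46

Multiply each base-16 digit by 13, carrying:
  E×13 = 182 → write 6 carry 11
  D×13+11 = 180 → write 4 carry 11
  B×13+11 = 154 → write A carry 9
  A×13+9 = 139 → write B carry 8
  5×13+8 = 73 → write 9 carry 4
  6×13+4 = 82 → write 2 carry 5
  F×13+5 = 200 → write 8 carry 12
  9×13+12 = 129 → write 1 carry 8
  2×13+8 = 34 → write 2 carry 2
  remaining carry: 2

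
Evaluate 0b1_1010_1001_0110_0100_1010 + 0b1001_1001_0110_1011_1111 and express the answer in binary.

Add column by column in base 2, right to left:
  0+1 = 1
  1+1 = 0 carry 1
  0+1+1 = 0 carry 1
  1+1+1 = 1 carry 1
  0+1+1 = 0 carry 1
  0+1+1 = 0 carry 1
  1+0+1 = 0 carry 1
  0+1+1 = 0 carry 1
  0+0+1 = 1
  1+1 = 0 carry 1
  1+1+1 = 1 carry 1
  0+0+1 = 1
  1+1 = 0 carry 1
  0+0+1 = 1
  0+0 = 0
  1+1 = 0 carry 1
  0+1+1 = 0 carry 1
  1+0+1 = 0 carry 1
  0+0+1 = 1
  1+1 = 0 carry 1
  1+0+1 = 0 carry 1
  final carry 1

0b1001000010110100001001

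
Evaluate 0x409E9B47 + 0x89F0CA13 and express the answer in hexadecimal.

0xCA8F655A

Add column by column in base 16, right to left:
  7+3 = A
  4+1 = 5
  B+A = 5 carry 1
  9+C+1 = 6 carry 1
  E+0+1 = F
  9+F = 8 carry 1
  0+9+1 = A
  4+8 = C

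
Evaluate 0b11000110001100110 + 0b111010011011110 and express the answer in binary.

0b100000000101000100

Add column by column in base 2, right to left:
  0+0 = 0
  1+1 = 0 carry 1
  1+1+1 = 1 carry 1
  0+1+1 = 0 carry 1
  0+1+1 = 0 carry 1
  1+0+1 = 0 carry 1
  1+1+1 = 1 carry 1
  0+1+1 = 0 carry 1
  0+0+1 = 1
  0+0 = 0
  1+1 = 0 carry 1
  1+0+1 = 0 carry 1
  0+1+1 = 0 carry 1
  0+1+1 = 0 carry 1
  0+1+1 = 0 carry 1
  1+0+1 = 0 carry 1
  1+0+1 = 0 carry 1
  final carry 1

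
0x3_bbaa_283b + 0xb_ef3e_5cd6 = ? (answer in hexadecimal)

0xfaae88511

Add column by column in base 16, right to left:
  b+6 = 1 carry 1
  3+d+1 = 1 carry 1
  8+c+1 = 5 carry 1
  2+5+1 = 8
  a+e = 8 carry 1
  a+3+1 = e
  b+f = a carry 1
  b+e+1 = a carry 1
  3+b+1 = f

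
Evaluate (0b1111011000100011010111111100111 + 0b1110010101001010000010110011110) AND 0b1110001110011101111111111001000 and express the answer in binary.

Add column by column in base 2, right to left:
  1+0 = 1
  1+1 = 0 carry 1
  1+1+1 = 1 carry 1
  0+1+1 = 0 carry 1
  0+1+1 = 0 carry 1
  1+0+1 = 0 carry 1
  1+0+1 = 0 carry 1
  1+1+1 = 1 carry 1
  1+1+1 = 1 carry 1
  1+0+1 = 0 carry 1
  1+1+1 = 1 carry 1
  1+0+1 = 0 carry 1
  0+0+1 = 1
  1+0 = 1
  0+0 = 0
  1+0 = 1
  1+1 = 0 carry 1
  0+0+1 = 1
  0+1 = 1
  0+0 = 0
  1+0 = 1
  0+1 = 1
  0+0 = 0
  0+1 = 1
  1+0 = 1
  1+1 = 0 carry 1
  0+0+1 = 1
  1+0 = 1
  1+1 = 0 carry 1
  1+1+1 = 1 carry 1
  1+1+1 = 1 carry 1
  final carry 1
Sum = 0b11101101101101101011010110000101; now AND with 0b1110001110011101111111111001000:
  11101101101101101011010110000101
& 01110001110011101111111111001000
= 01100001100001101011010110000000

0b1100001100001101011010110000000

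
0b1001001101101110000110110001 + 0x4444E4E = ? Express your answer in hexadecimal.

0b1001001101101110000110110001 = 0x936E1B1 in hexadecimal.
Add column by column in base 16, right to left:
  1+E = F
  B+4 = F
  1+E = F
  E+4 = 2 carry 1
  6+4+1 = B
  3+4 = 7
  9+4 = D

0xD7B2FFF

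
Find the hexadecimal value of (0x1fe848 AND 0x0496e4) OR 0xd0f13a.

0xd4f17a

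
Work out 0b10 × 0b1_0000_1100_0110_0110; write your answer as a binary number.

Multiply each base-2 digit by 2, carrying:
  0×2 = 0 → write 0
  1×2 = 2 → write 0 carry 1
  1×2+1 = 3 → write 1 carry 1
  0×2+1 = 1 → write 1
  0×2 = 0 → write 0
  1×2 = 2 → write 0 carry 1
  1×2+1 = 3 → write 1 carry 1
  0×2+1 = 1 → write 1
  0×2 = 0 → write 0
  0×2 = 0 → write 0
  1×2 = 2 → write 0 carry 1
  1×2+1 = 3 → write 1 carry 1
  0×2+1 = 1 → write 1
  0×2 = 0 → write 0
  0×2 = 0 → write 0
  0×2 = 0 → write 0
  1×2 = 2 → write 0 carry 1
  remaining carry: 1

0b100001100011001100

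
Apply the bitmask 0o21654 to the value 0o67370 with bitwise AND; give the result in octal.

AND each oct digit independently (no carries):
  6&2=2, 7&1=1, 3&6=2, 7&5=5, 0&4=0

0o21250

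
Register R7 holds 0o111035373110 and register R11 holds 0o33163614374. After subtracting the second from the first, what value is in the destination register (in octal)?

0o55651556514

Subtract column by column in base 8:
  0-4 → 4 (borrow)
  1-7-1 → 1 (borrow)
  1-3-1 → 5 (borrow)
  3-4-1 → 6 (borrow)
  7-1-1 → 5
  3-6 → 5 (borrow)
  5-3-1 → 1
  3-6 → 5 (borrow)
  0-1-1 → 6 (borrow)
  1-3-1 → 5 (borrow)
  1-3-1 → 5 (borrow)
  1-0-1 → 0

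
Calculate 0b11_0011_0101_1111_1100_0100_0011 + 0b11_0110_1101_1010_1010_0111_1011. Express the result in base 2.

Add column by column in base 2, right to left:
  1+1 = 0 carry 1
  1+1+1 = 1 carry 1
  0+0+1 = 1
  0+1 = 1
  0+1 = 1
  0+1 = 1
  1+1 = 0 carry 1
  0+0+1 = 1
  0+0 = 0
  0+1 = 1
  1+0 = 1
  1+1 = 0 carry 1
  1+0+1 = 0 carry 1
  1+1+1 = 1 carry 1
  1+0+1 = 0 carry 1
  1+1+1 = 1 carry 1
  1+1+1 = 1 carry 1
  0+0+1 = 1
  1+1 = 0 carry 1
  0+1+1 = 0 carry 1
  1+0+1 = 0 carry 1
  1+1+1 = 1 carry 1
  0+1+1 = 0 carry 1
  0+0+1 = 1
  1+1 = 0 carry 1
  1+1+1 = 1 carry 1
  final carry 1

0b110101000111010011010111110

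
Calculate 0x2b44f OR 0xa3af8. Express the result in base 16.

OR each hex digit independently (no carries):
  2|a=a, b|3=b, 4|a=e, 4|f=f, f|8=f

0xabeff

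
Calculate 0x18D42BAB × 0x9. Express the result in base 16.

Multiply each base-16 digit by 9, carrying:
  B×9 = 99 → write 3 carry 6
  A×9+6 = 96 → write 0 carry 6
  B×9+6 = 105 → write 9 carry 6
  2×9+6 = 24 → write 8 carry 1
  4×9+1 = 37 → write 5 carry 2
  D×9+2 = 119 → write 7 carry 7
  8×9+7 = 79 → write F carry 4
  1×9+4 = 13 → write D

0xDF758903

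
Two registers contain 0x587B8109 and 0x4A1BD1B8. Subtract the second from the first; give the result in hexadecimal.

Subtract column by column in base 16:
  9-8 → 1
  0-B → 5 (borrow)
  1-1-1 → F (borrow)
  8-D-1 → A (borrow)
  B-B-1 → F (borrow)
  7-1-1 → 5
  8-A → E (borrow)
  5-4-1 → 0

0xE5FAF51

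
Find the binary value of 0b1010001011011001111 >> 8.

Right shift by 8: drop the 8 least-significant bits.

0b10100010110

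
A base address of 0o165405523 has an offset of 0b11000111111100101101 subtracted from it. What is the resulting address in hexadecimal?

0o165405523 = 0x1D60B53 in hexadecimal.
0b11000111111100101101 = 0xC7F2D in hexadecimal.
Subtract column by column in base 16:
  3-D → 6 (borrow)
  5-2-1 → 2
  B-F → C (borrow)
  0-7-1 → 8 (borrow)
  6-C-1 → 9 (borrow)
  D-0-1 → C
  1-0 → 1

0x1C98C26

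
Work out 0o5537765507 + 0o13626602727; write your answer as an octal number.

Add column by column in base 8, right to left:
  7+7 = 6 carry 1
  0+2+1 = 3
  5+7 = 4 carry 1
  5+2+1 = 0 carry 1
  6+0+1 = 7
  7+6 = 5 carry 1
  7+6+1 = 6 carry 1
  3+2+1 = 6
  5+6 = 3 carry 1
  5+3+1 = 1 carry 1
  0+1+1 = 2

0o21366570436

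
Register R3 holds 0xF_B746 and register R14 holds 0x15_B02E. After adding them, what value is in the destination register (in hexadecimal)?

0x256774

Add column by column in base 16, right to left:
  6+E = 4 carry 1
  4+2+1 = 7
  7+0 = 7
  B+B = 6 carry 1
  F+5+1 = 5 carry 1
  0+1+1 = 2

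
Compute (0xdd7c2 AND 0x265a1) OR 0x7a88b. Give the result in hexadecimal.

0xdd7c2 AND 0x265a1 = 0x04580.
Then OR with 0x7a88b.

0x7ed8b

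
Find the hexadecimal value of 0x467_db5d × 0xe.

Multiply each base-16 digit by 14, carrying:
  d×14 = 182 → write 6 carry 11
  5×14+11 = 81 → write 1 carry 5
  b×14+5 = 159 → write f carry 9
  d×14+9 = 191 → write f carry 11
  7×14+11 = 109 → write d carry 6
  6×14+6 = 90 → write a carry 5
  4×14+5 = 61 → write d carry 3
  remaining carry: 3

0x3dadff16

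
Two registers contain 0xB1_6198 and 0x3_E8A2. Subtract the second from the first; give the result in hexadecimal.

0xAD78F6

Subtract column by column in base 16:
  8-2 → 6
  9-A → F (borrow)
  1-8-1 → 8 (borrow)
  6-E-1 → 7 (borrow)
  1-3-1 → D (borrow)
  B-0-1 → A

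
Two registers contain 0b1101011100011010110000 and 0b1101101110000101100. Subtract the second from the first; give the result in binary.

0b1011101110101010000100

Subtract column by column in base 2:
  0-0 → 0
  0-0 → 0
  0-1 → 1 (borrow)
  0-1-1 → 0 (borrow)
  1-0-1 → 0
  1-1 → 0
  0-0 → 0
  1-0 → 1
  0-0 → 0
  1-0 → 1
  1-1 → 0
  0-1 → 1 (borrow)
  0-1-1 → 0 (borrow)
  0-0-1 → 1 (borrow)
  1-1-1 → 1 (borrow)
  1-1-1 → 1 (borrow)
  1-0-1 → 0
  0-1 → 1 (borrow)
  1-1-1 → 1 (borrow)
  0-0-1 → 1 (borrow)
  1-0-1 → 0
  1-0 → 1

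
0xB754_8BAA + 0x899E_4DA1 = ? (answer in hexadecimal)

0x140F2D94B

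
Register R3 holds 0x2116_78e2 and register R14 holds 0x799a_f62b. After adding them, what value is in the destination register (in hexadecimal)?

Add column by column in base 16, right to left:
  2+b = d
  e+2 = 0 carry 1
  8+6+1 = f
  7+f = 6 carry 1
  6+a+1 = 1 carry 1
  1+9+1 = b
  1+9 = a
  2+7 = 9

0x9ab16f0d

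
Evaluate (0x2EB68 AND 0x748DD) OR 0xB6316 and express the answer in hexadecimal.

0xB6B5E

0x2EB68 AND 0x748DD = 0x24848.
Then OR with 0xB6316.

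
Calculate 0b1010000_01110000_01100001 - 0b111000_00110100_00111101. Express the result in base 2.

Subtract column by column in base 2:
  1-1 → 0
  0-0 → 0
  0-1 → 1 (borrow)
  0-1-1 → 0 (borrow)
  0-1-1 → 0 (borrow)
  1-1-1 → 1 (borrow)
  1-0-1 → 0
  0-0 → 0
  0-0 → 0
  0-0 → 0
  0-1 → 1 (borrow)
  0-0-1 → 1 (borrow)
  1-1-1 → 1 (borrow)
  1-1-1 → 1 (borrow)
  1-0-1 → 0
  0-0 → 0
  0-0 → 0
  0-0 → 0
  0-0 → 0
  0-1 → 1 (borrow)
  1-1-1 → 1 (borrow)
  0-1-1 → 0 (borrow)
  1-0-1 → 0

0b110000011110000100100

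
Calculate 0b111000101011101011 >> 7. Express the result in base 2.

Right shift by 7: drop the 7 least-significant bits.

0b11100010101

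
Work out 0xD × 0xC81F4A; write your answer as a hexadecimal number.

0xA2996C2

Multiply each base-16 digit by 13, carrying:
  A×13 = 130 → write 2 carry 8
  4×13+8 = 60 → write C carry 3
  F×13+3 = 198 → write 6 carry 12
  1×13+12 = 25 → write 9 carry 1
  8×13+1 = 105 → write 9 carry 6
  C×13+6 = 162 → write 2 carry 10
  remaining carry: A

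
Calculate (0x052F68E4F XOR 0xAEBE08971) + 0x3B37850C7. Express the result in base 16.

0xE6C8E5805

First 0x052F68E4F XOR 0xAEBE08971 = 0xAB916073E.
Add column by column in base 16, right to left:
  E+7 = 5 carry 1
  3+C+1 = 0 carry 1
  7+0+1 = 8
  0+5 = 5
  6+8 = E
  1+7 = 8
  9+3 = C
  B+B = 6 carry 1
  A+3+1 = E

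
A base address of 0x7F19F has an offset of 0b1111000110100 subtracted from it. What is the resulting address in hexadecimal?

0b1111000110100 = 0x1E34 in hexadecimal.
Subtract column by column in base 16:
  F-4 → B
  9-3 → 6
  1-E → 3 (borrow)
  F-1-1 → D
  7-0 → 7

0x7D36B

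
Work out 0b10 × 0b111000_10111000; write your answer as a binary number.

0b111000101110000

Multiply each base-2 digit by 2, carrying:
  0×2 = 0 → write 0
  0×2 = 0 → write 0
  0×2 = 0 → write 0
  1×2 = 2 → write 0 carry 1
  1×2+1 = 3 → write 1 carry 1
  1×2+1 = 3 → write 1 carry 1
  0×2+1 = 1 → write 1
  1×2 = 2 → write 0 carry 1
  0×2+1 = 1 → write 1
  0×2 = 0 → write 0
  0×2 = 0 → write 0
  1×2 = 2 → write 0 carry 1
  1×2+1 = 3 → write 1 carry 1
  1×2+1 = 3 → write 1 carry 1
  remaining carry: 1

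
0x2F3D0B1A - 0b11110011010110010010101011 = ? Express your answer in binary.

0x2F3D0B1A = 0b101111001111010000101100011010 in binary.
Subtract column by column in base 2:
  0-1 → 1 (borrow)
  1-1-1 → 1 (borrow)
  0-0-1 → 1 (borrow)
  1-1-1 → 1 (borrow)
  1-0-1 → 0
  0-1 → 1 (borrow)
  0-0-1 → 1 (borrow)
  0-1-1 → 0 (borrow)
  1-0-1 → 0
  1-0 → 1
  0-1 → 1 (borrow)
  1-0-1 → 0
  0-0 → 0
  0-1 → 1 (borrow)
  0-1-1 → 0 (borrow)
  0-0-1 → 1 (borrow)
  1-1-1 → 1 (borrow)
  0-0-1 → 1 (borrow)
  1-1-1 → 1 (borrow)
  1-1-1 → 1 (borrow)
  1-0-1 → 0
  1-0 → 1
  0-1 → 1 (borrow)
  0-1-1 → 0 (borrow)
  1-1-1 → 1 (borrow)
  1-1-1 → 1 (borrow)
  1-0-1 → 0
  1-0 → 1
  0-0 → 0
  1-0 → 1

0b101011011011111010011001101111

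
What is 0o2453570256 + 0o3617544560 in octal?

Add column by column in base 8, right to left:
  6+0 = 6
  5+6 = 3 carry 1
  2+5+1 = 0 carry 1
  0+4+1 = 5
  7+4 = 3 carry 1
  5+5+1 = 3 carry 1
  3+7+1 = 3 carry 1
  5+1+1 = 7
  4+6 = 2 carry 1
  2+3+1 = 6

0o6273335036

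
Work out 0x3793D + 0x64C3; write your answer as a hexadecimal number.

0x3DE00

Add column by column in base 16, right to left:
  D+3 = 0 carry 1
  3+C+1 = 0 carry 1
  9+4+1 = E
  7+6 = D
  3+0 = 3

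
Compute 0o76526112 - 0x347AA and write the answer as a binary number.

0b111101110110010010100000

0o76526112 = 0b111110101010110001001010 in binary.
0x347AA = 0b110100011110101010 in binary.
Subtract column by column in base 2:
  0-0 → 0
  1-1 → 0
  0-0 → 0
  1-1 → 0
  0-0 → 0
  0-1 → 1 (borrow)
  1-0-1 → 0
  0-1 → 1 (borrow)
  0-1-1 → 0 (borrow)
  0-1-1 → 0 (borrow)
  1-1-1 → 1 (borrow)
  1-0-1 → 0
  0-0 → 0
  1-0 → 1
  0-1 → 1 (borrow)
  1-0-1 → 0
  0-1 → 1 (borrow)
  1-1-1 → 1 (borrow)
  0-0-1 → 1 (borrow)
  1-0-1 → 0
  1-0 → 1
  1-0 → 1
  1-0 → 1
  1-0 → 1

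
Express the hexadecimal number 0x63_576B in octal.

0o30653553

Expand each hex digit to 4 bits: 6=0110 3=0011 5=0101 7=0111 6=0110 B=1011.
Group the bits in threes: 011 000 110 101 011 101 101 011 → 30653553.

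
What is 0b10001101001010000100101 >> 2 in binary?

0b100011010010100001001

Right shift by 2: drop the 2 least-significant bits.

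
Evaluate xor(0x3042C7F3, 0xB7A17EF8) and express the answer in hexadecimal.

XOR each hex digit independently (no carries):
  3^B=8, 0^7=7, 4^A=E, 2^1=3, C^7=B, 7^E=9, F^F=0, 3^8=B

0x87E3B90B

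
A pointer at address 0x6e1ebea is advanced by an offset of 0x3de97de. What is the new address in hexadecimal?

Add column by column in base 16, right to left:
  a+e = 8 carry 1
  e+d+1 = c carry 1
  b+7+1 = 3 carry 1
  e+9+1 = 8 carry 1
  1+e+1 = 0 carry 1
  e+d+1 = c carry 1
  6+3+1 = a

0xac083c8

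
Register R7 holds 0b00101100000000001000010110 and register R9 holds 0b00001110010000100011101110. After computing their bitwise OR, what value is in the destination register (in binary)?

0b00101110010000101011111110

OR bit by bit (1 where either bit is 1):
  00101100000000001000010110
| 00001110010000100011101110
= 00101110010000101011111110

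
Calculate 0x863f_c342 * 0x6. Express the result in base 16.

0x3257e938c

Multiply each base-16 digit by 6, carrying:
  2×6 = 12 → write c
  4×6 = 24 → write 8 carry 1
  3×6+1 = 19 → write 3 carry 1
  c×6+1 = 73 → write 9 carry 4
  f×6+4 = 94 → write e carry 5
  3×6+5 = 23 → write 7 carry 1
  6×6+1 = 37 → write 5 carry 2
  8×6+2 = 50 → write 2 carry 3
  remaining carry: 3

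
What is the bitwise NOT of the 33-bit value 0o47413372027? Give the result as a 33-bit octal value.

Each oct digit d becomes 7−d:
  4→3, 7→0, 4→3, 1→6, 3→4, 3→4, 7→0, 2→5, 0→7, 2→5, 7→0

0o30364405750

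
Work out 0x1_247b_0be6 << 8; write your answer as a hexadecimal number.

Shifting left by 8 bits = 2 hex digits: append 2 zeros.

0x1247b0be600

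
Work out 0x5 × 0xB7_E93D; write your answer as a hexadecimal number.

0x3978E31

Multiply each base-16 digit by 5, carrying:
  D×5 = 65 → write 1 carry 4
  3×5+4 = 19 → write 3 carry 1
  9×5+1 = 46 → write E carry 2
  E×5+2 = 72 → write 8 carry 4
  7×5+4 = 39 → write 7 carry 2
  B×5+2 = 57 → write 9 carry 3
  remaining carry: 3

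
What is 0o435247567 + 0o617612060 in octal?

Add column by column in base 8, right to left:
  7+0 = 7
  6+6 = 4 carry 1
  5+0+1 = 6
  7+2 = 1 carry 1
  4+1+1 = 6
  2+6 = 0 carry 1
  5+7+1 = 5 carry 1
  3+1+1 = 5
  4+6 = 2 carry 1
  final carry 1

0o1255061647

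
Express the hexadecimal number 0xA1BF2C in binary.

0b101000011011111100101100

Expand each hex digit to 4 bits: A=1010 1=0001 B=1011 F=1111 2=0010 C=1100.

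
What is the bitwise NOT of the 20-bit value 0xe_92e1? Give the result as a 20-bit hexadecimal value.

0x16d1e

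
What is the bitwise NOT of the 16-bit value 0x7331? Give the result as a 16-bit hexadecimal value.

0x8cce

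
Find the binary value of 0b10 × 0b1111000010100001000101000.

0b11110000101000010001010000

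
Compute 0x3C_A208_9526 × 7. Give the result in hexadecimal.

Multiply each base-16 digit by 7, carrying:
  6×7 = 42 → write A carry 2
  2×7+2 = 16 → write 0 carry 1
  5×7+1 = 36 → write 4 carry 2
  9×7+2 = 65 → write 1 carry 4
  8×7+4 = 60 → write C carry 3
  0×7+3 = 3 → write 3
  2×7 = 14 → write E
  A×7 = 70 → write 6 carry 4
  C×7+4 = 88 → write 8 carry 5
  3×7+5 = 26 → write A carry 1
  remaining carry: 1

0x1A86E3C140A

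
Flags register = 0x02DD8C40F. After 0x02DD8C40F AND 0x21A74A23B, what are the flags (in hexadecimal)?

AND each hex digit independently (no carries):
  0&2=0, 2&1=0, D&A=8, D&7=5, 8&4=0, C&A=8, 4&2=0, 0&3=0, F&B=B

0x00850800B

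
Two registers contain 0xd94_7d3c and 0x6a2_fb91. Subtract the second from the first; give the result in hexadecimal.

0x6f181ab

Subtract column by column in base 16:
  c-1 → b
  3-9 → a (borrow)
  d-b-1 → 1
  7-f → 8 (borrow)
  4-2-1 → 1
  9-a → f (borrow)
  d-6-1 → 6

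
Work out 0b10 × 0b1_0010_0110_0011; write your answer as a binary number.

0b10010011000110

Multiply each base-2 digit by 2, carrying:
  1×2 = 2 → write 0 carry 1
  1×2+1 = 3 → write 1 carry 1
  0×2+1 = 1 → write 1
  0×2 = 0 → write 0
  0×2 = 0 → write 0
  1×2 = 2 → write 0 carry 1
  1×2+1 = 3 → write 1 carry 1
  0×2+1 = 1 → write 1
  0×2 = 0 → write 0
  1×2 = 2 → write 0 carry 1
  0×2+1 = 1 → write 1
  0×2 = 0 → write 0
  1×2 = 2 → write 0 carry 1
  remaining carry: 1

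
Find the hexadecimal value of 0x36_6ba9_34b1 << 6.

6 bits is not a whole number of base-16 digits; in binary: 11011001101011101010010011010010110001 << 6 = 11011001101011101010010011010010110001000000.

0xd9aea4d2c40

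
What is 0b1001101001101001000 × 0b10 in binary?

Multiply each base-2 digit by 2, carrying:
  0×2 = 0 → write 0
  0×2 = 0 → write 0
  0×2 = 0 → write 0
  1×2 = 2 → write 0 carry 1
  0×2+1 = 1 → write 1
  0×2 = 0 → write 0
  1×2 = 2 → write 0 carry 1
  0×2+1 = 1 → write 1
  1×2 = 2 → write 0 carry 1
  1×2+1 = 3 → write 1 carry 1
  0×2+1 = 1 → write 1
  0×2 = 0 → write 0
  1×2 = 2 → write 0 carry 1
  0×2+1 = 1 → write 1
  1×2 = 2 → write 0 carry 1
  1×2+1 = 3 → write 1 carry 1
  0×2+1 = 1 → write 1
  0×2 = 0 → write 0
  1×2 = 2 → write 0 carry 1
  remaining carry: 1

0b10011010011010010000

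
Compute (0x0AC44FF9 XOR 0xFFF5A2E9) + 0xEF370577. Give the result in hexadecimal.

0x1E468F287

First 0x0AC44FF9 XOR 0xFFF5A2E9 = 0xF531ED10.
Add column by column in base 16, right to left:
  0+7 = 7
  1+7 = 8
  D+5 = 2 carry 1
  E+0+1 = F
  1+7 = 8
  3+3 = 6
  5+F = 4 carry 1
  F+E+1 = E carry 1
  final carry 1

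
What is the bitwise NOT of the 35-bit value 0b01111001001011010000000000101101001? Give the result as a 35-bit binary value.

0b10000110110100101111111111010010110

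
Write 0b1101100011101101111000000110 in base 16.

0xd8ede06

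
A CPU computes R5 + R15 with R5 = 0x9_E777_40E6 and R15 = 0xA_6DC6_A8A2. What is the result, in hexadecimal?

0x14553DE988

Add column by column in base 16, right to left:
  6+2 = 8
  E+A = 8 carry 1
  0+8+1 = 9
  4+A = E
  7+6 = D
  7+C = 3 carry 1
  7+D+1 = 5 carry 1
  E+6+1 = 5 carry 1
  9+A+1 = 4 carry 1
  final carry 1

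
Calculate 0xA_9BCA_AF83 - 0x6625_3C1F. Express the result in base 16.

0xA35A57364

Subtract column by column in base 16:
  3-F → 4 (borrow)
  8-1-1 → 6
  F-C → 3
  A-3 → 7
  A-5 → 5
  C-2 → A
  B-6 → 5
  9-6 → 3
  A-0 → A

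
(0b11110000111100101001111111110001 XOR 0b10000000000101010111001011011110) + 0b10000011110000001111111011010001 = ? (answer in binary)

0b11110100101010001110110000000000

First 0b11110000111100101001111111110001 XOR 0b10000000000101010111001011011110 = 0b01110000111001111110110100101111.
Add column by column in base 2, right to left:
  1+1 = 0 carry 1
  1+0+1 = 0 carry 1
  1+0+1 = 0 carry 1
  1+0+1 = 0 carry 1
  0+1+1 = 0 carry 1
  1+0+1 = 0 carry 1
  0+1+1 = 0 carry 1
  0+1+1 = 0 carry 1
  1+0+1 = 0 carry 1
  0+1+1 = 0 carry 1
  1+1+1 = 1 carry 1
  1+1+1 = 1 carry 1
  0+1+1 = 0 carry 1
  1+1+1 = 1 carry 1
  1+1+1 = 1 carry 1
  1+1+1 = 1 carry 1
  1+0+1 = 0 carry 1
  1+0+1 = 0 carry 1
  1+0+1 = 0 carry 1
  0+0+1 = 1
  0+0 = 0
  1+0 = 1
  1+1 = 0 carry 1
  1+1+1 = 1 carry 1
  0+1+1 = 0 carry 1
  0+1+1 = 0 carry 1
  0+0+1 = 1
  0+0 = 0
  1+0 = 1
  1+0 = 1
  1+0 = 1
  0+1 = 1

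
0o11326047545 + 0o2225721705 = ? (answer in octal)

0o13553771452

Add column by column in base 8, right to left:
  5+5 = 2 carry 1
  4+0+1 = 5
  5+7 = 4 carry 1
  7+1+1 = 1 carry 1
  4+2+1 = 7
  0+7 = 7
  6+5 = 3 carry 1
  2+2+1 = 5
  3+2 = 5
  1+2 = 3
  1+0 = 1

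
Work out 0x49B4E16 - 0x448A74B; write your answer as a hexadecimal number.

0x52A6CB

Subtract column by column in base 16:
  6-B → B (borrow)
  1-4-1 → C (borrow)
  E-7-1 → 6
  4-A → A (borrow)
  B-8-1 → 2
  9-4 → 5
  4-4 → 0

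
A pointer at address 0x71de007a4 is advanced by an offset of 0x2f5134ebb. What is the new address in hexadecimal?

0xa12f3565f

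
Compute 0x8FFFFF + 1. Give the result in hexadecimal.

The trailing 5 digits are F (max in base 16), so adding 1 cascades: they roll to 0 and the next digit up increments.

0x900000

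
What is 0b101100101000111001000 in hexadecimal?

0x1651C8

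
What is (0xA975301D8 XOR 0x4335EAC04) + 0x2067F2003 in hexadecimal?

First 0xA975301D8 XOR 0x4335EAC04 = 0xEA40DADDC.
Add column by column in base 16, right to left:
  C+3 = F
  D+0 = D
  D+0 = D
  A+2 = C
  D+F = C carry 1
  0+7+1 = 8
  4+6 = A
  A+0 = A
  E+2 = 0 carry 1
  final carry 1

0x10AA8CCDDF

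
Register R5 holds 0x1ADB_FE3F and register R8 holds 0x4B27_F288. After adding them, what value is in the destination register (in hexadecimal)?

0x6603F0C7

Add column by column in base 16, right to left:
  F+8 = 7 carry 1
  3+8+1 = C
  E+2 = 0 carry 1
  F+F+1 = F carry 1
  B+7+1 = 3 carry 1
  D+2+1 = 0 carry 1
  A+B+1 = 6 carry 1
  1+4+1 = 6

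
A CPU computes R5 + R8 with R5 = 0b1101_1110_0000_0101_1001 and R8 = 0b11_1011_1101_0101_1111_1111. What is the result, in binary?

Add column by column in base 2, right to left:
  1+1 = 0 carry 1
  0+1+1 = 0 carry 1
  0+1+1 = 0 carry 1
  1+1+1 = 1 carry 1
  1+1+1 = 1 carry 1
  0+1+1 = 0 carry 1
  1+1+1 = 1 carry 1
  0+1+1 = 0 carry 1
  0+1+1 = 0 carry 1
  0+0+1 = 1
  0+1 = 1
  0+0 = 0
  0+1 = 1
  1+0 = 1
  1+1 = 0 carry 1
  1+1+1 = 1 carry 1
  1+1+1 = 1 carry 1
  0+1+1 = 0 carry 1
  1+0+1 = 0 carry 1
  1+1+1 = 1 carry 1
  0+1+1 = 0 carry 1
  0+1+1 = 0 carry 1
  final carry 1

0b10010011011011001011000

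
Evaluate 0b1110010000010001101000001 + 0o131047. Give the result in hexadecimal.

0b1110010000010001101000001 = 0x1c82341 in hexadecimal.
0o131047 = 0xb227 in hexadecimal.
Add column by column in base 16, right to left:
  1+7 = 8
  4+2 = 6
  3+2 = 5
  2+b = d
  8+0 = 8
  c+0 = c
  1+0 = 1

0x1c8d568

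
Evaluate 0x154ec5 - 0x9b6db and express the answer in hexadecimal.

0xb97ea

Subtract column by column in base 16:
  5-b → a (borrow)
  c-d-1 → e (borrow)
  e-6-1 → 7
  4-b → 9 (borrow)
  5-9-1 → b (borrow)
  1-0-1 → 0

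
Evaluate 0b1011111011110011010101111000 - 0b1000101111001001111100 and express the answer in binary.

Subtract column by column in base 2:
  0-0 → 0
  0-0 → 0
  0-1 → 1 (borrow)
  1-1-1 → 1 (borrow)
  1-1-1 → 1 (borrow)
  1-1-1 → 1 (borrow)
  1-1-1 → 1 (borrow)
  0-0-1 → 1 (borrow)
  1-0-1 → 0
  0-1 → 1 (borrow)
  1-0-1 → 0
  0-0 → 0
  1-1 → 0
  1-1 → 0
  0-1 → 1 (borrow)
  0-1-1 → 0 (borrow)
  1-0-1 → 0
  1-1 → 0
  1-0 → 1
  1-0 → 1
  0-0 → 0
  1-1 → 0
  1-0 → 1
  1-0 → 1
  1-0 → 1
  1-0 → 1
  0-0 → 0
  1-0 → 1

0b1011110011000100001011111100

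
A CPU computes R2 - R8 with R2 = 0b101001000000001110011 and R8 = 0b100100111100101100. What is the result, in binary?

Subtract column by column in base 2:
  1-0 → 1
  1-0 → 1
  0-1 → 1 (borrow)
  0-1-1 → 0 (borrow)
  1-0-1 → 0
  1-1 → 0
  1-0 → 1
  0-0 → 0
  0-1 → 1 (borrow)
  0-1-1 → 0 (borrow)
  0-1-1 → 0 (borrow)
  0-1-1 → 0 (borrow)
  0-0-1 → 1 (borrow)
  0-0-1 → 1 (borrow)
  0-1-1 → 0 (borrow)
  1-0-1 → 0
  0-0 → 0
  0-1 → 1 (borrow)
  1-0-1 → 0
  0-0 → 0
  1-0 → 1

0b100100011000101000111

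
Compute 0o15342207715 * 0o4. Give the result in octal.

0o65611037464

Multiply each base-8 digit by 4, carrying:
  5×4 = 20 → write 4 carry 2
  1×4+2 = 6 → write 6
  7×4 = 28 → write 4 carry 3
  7×4+3 = 31 → write 7 carry 3
  0×4+3 = 3 → write 3
  2×4 = 8 → write 0 carry 1
  2×4+1 = 9 → write 1 carry 1
  4×4+1 = 17 → write 1 carry 2
  3×4+2 = 14 → write 6 carry 1
  5×4+1 = 21 → write 5 carry 2
  1×4+2 = 6 → write 6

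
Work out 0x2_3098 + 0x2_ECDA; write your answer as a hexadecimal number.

Add column by column in base 16, right to left:
  8+A = 2 carry 1
  9+D+1 = 7 carry 1
  0+C+1 = D
  3+E = 1 carry 1
  2+2+1 = 5

0x51D72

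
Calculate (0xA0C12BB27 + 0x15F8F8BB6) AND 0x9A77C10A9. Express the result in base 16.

0x923200089

Add column by column in base 16, right to left:
  7+6 = D
  2+B = D
  B+B = 6 carry 1
  B+8+1 = 4 carry 1
  2+F+1 = 2 carry 1
  1+8+1 = A
  C+F = B carry 1
  0+5+1 = 6
  A+1 = B
Sum = 0xB6BA246DD; now AND with 0x9A77C10A9:
  B&9=9, 6&A=2, B&7=3, A&7=2, 2&C=0, 4&1=0, 6&0=0, D&A=8, D&9=9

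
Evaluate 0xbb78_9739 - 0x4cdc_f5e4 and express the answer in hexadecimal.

Subtract column by column in base 16:
  9-4 → 5
  3-e → 5 (borrow)
  7-5-1 → 1
  9-f → a (borrow)
  8-c-1 → b (borrow)
  7-d-1 → 9 (borrow)
  b-c-1 → e (borrow)
  b-4-1 → 6

0x6e9ba155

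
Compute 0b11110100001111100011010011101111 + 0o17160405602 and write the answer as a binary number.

0b101101110000000000100000001110001

0o17160405602 = 0b1111001110000100000101110000010 in binary.
Add column by column in base 2, right to left:
  1+0 = 1
  1+1 = 0 carry 1
  1+0+1 = 0 carry 1
  1+0+1 = 0 carry 1
  0+0+1 = 1
  1+0 = 1
  1+0 = 1
  1+1 = 0 carry 1
  0+1+1 = 0 carry 1
  0+1+1 = 0 carry 1
  1+0+1 = 0 carry 1
  0+1+1 = 0 carry 1
  1+0+1 = 0 carry 1
  1+0+1 = 0 carry 1
  0+0+1 = 1
  0+0 = 0
  0+0 = 0
  1+1 = 0 carry 1
  1+0+1 = 0 carry 1
  1+0+1 = 0 carry 1
  1+0+1 = 0 carry 1
  1+0+1 = 0 carry 1
  0+1+1 = 0 carry 1
  0+1+1 = 0 carry 1
  0+1+1 = 0 carry 1
  0+0+1 = 1
  1+0 = 1
  0+1 = 1
  1+1 = 0 carry 1
  1+1+1 = 1 carry 1
  1+1+1 = 1 carry 1
  1+0+1 = 0 carry 1
  final carry 1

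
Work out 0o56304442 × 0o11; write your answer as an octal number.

Multiply each base-8 digit by 9, carrying:
  2×9 = 18 → write 2 carry 2
  4×9+2 = 38 → write 6 carry 4
  4×9+4 = 40 → write 0 carry 5
  4×9+5 = 41 → write 1 carry 5
  0×9+5 = 5 → write 5
  3×9 = 27 → write 3 carry 3
  6×9+3 = 57 → write 1 carry 7
  5×9+7 = 52 → write 4 carry 6
  remaining carry: 6

0o641351062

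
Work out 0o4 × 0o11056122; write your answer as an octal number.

0o44270510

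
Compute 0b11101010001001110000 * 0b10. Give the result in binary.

Multiply each base-2 digit by 2, carrying:
  0×2 = 0 → write 0
  0×2 = 0 → write 0
  0×2 = 0 → write 0
  0×2 = 0 → write 0
  1×2 = 2 → write 0 carry 1
  1×2+1 = 3 → write 1 carry 1
  1×2+1 = 3 → write 1 carry 1
  0×2+1 = 1 → write 1
  0×2 = 0 → write 0
  1×2 = 2 → write 0 carry 1
  0×2+1 = 1 → write 1
  0×2 = 0 → write 0
  0×2 = 0 → write 0
  1×2 = 2 → write 0 carry 1
  0×2+1 = 1 → write 1
  1×2 = 2 → write 0 carry 1
  0×2+1 = 1 → write 1
  1×2 = 2 → write 0 carry 1
  1×2+1 = 3 → write 1 carry 1
  1×2+1 = 3 → write 1 carry 1
  remaining carry: 1

0b111010100010011100000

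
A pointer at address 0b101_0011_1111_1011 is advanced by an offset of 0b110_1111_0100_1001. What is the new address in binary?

0b1100001101000100

Add column by column in base 2, right to left:
  1+1 = 0 carry 1
  1+0+1 = 0 carry 1
  0+0+1 = 1
  1+1 = 0 carry 1
  1+0+1 = 0 carry 1
  1+0+1 = 0 carry 1
  1+1+1 = 1 carry 1
  1+0+1 = 0 carry 1
  1+1+1 = 1 carry 1
  1+1+1 = 1 carry 1
  0+1+1 = 0 carry 1
  0+1+1 = 0 carry 1
  1+0+1 = 0 carry 1
  0+1+1 = 0 carry 1
  1+1+1 = 1 carry 1
  final carry 1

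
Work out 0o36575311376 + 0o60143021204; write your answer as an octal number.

0o116740332602

Add column by column in base 8, right to left:
  6+4 = 2 carry 1
  7+0+1 = 0 carry 1
  3+2+1 = 6
  1+1 = 2
  1+2 = 3
  3+0 = 3
  5+3 = 0 carry 1
  7+4+1 = 4 carry 1
  5+1+1 = 7
  6+0 = 6
  3+6 = 1 carry 1
  final carry 1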